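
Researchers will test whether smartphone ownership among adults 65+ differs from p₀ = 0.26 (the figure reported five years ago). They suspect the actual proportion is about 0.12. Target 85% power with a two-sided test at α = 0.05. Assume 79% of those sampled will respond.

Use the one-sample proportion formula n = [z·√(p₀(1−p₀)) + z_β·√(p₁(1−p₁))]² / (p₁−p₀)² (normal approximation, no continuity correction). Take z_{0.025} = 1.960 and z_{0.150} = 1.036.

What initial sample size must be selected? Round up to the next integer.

n = 93

n = [z_{α/2}·√(p₀q₀) + z_β·√(p₁q₁)]² / (p₁ − p₀)²
  = [1.960·√(0.26·0.74) + 1.036·√(0.12·0.88)]² / (-0.14)²
  = [1.960·0.4386 + 1.036·0.3250]² / 0.0196
  = [1.1964]² / 0.0196
  = 73.03
Adjust for 79% response: 73.03 / 0.79 = 92.44.
Round up → n = 93.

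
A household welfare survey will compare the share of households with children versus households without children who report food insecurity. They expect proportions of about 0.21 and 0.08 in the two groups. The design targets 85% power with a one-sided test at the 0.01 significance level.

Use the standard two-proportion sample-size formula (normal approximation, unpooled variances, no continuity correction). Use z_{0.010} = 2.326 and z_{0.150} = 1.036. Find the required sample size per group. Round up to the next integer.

n = (z_α + z_β)² · [p₁(1−p₁) + p₂(1−p₂)] / (p₁ − p₂)²
  = (2.326 + 1.036)² · (0.21·0.79 + 0.08·0.92) / (0.13)²
  = (3.362)² · (0.1659 + 0.0736) / 0.0169
  = 11.3030 · 0.2395 / 0.0169
  = 160.18
Round up → n = 161 per group.

n = 161 per group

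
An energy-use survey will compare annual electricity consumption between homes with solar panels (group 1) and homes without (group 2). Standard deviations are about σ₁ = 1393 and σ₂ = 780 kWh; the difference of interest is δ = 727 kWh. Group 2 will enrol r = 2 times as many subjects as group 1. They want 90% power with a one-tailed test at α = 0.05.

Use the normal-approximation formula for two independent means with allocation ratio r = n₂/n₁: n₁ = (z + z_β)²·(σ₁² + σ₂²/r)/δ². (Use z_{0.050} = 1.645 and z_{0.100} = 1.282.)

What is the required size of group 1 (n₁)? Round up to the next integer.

n₁ = (z_α + z_β)² · (σ₁² + σ₂²/r) / δ²
   = (1.645 + 1.282)² · (1393² + 780²/2) / 727²
   = 8.5673 · (1940449 + 304200) / 528529
   = 8.5673 · 2244649 / 528529
   = 36.39
Round up → n₁ = 37; n₂ = r·n₁ = 2 × 37 = 74.

n₁ = 37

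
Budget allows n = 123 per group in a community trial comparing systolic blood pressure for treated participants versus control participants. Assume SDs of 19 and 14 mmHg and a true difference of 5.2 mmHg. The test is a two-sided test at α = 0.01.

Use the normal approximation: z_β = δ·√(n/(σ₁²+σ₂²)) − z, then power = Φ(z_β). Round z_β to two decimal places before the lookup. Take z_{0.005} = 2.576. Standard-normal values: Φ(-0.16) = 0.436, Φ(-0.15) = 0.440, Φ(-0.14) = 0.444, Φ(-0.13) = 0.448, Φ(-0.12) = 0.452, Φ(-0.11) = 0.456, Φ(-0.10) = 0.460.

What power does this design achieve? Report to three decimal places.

Power ≈ 0.448

z_β = δ·√(n/(σ₁²+σ₂²)) − z_{α/2}
    = 5.2 · √(123/557) − 2.576
    = 5.2 · 0.46992 − 2.576
    = 2.4436 − 2.576 = -0.1324 → -0.13
Power = Φ(-0.13) = 0.448.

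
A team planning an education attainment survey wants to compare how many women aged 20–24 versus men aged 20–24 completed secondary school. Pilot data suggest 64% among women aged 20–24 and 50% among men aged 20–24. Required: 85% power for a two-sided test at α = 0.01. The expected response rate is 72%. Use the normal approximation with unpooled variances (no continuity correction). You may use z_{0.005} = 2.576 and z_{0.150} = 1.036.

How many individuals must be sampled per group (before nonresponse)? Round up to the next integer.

n = (z_{α/2} + z_β)² · [p₁(1−p₁) + p₂(1−p₂)] / (p₁ − p₂)²
  = (2.576 + 1.036)² · (0.64·0.36 + 0.50·0.50) / (0.14)²
  = (3.612)² · (0.2304 + 0.2500) / 0.0196
  = 13.0465 · 0.4804 / 0.0196
  = 319.77
Adjust for 72% response: 319.77 / 0.72 = 444.13.
Round up → n = 445 per group.

n = 445 per group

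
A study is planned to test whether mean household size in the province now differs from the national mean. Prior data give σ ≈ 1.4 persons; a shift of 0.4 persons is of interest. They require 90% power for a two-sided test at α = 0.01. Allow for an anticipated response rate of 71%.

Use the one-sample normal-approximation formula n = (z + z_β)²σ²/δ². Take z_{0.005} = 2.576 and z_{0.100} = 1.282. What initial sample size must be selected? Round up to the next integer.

n = (z_{α/2} + z_β)² · σ² / δ²
  = (2.576 + 1.282)² · 1.4² / 0.4²
  = 14.8842 · 1.96 / 0.16
  = 182.33
Adjust for 71% response: 182.33 / 0.71 = 256.80.
Round up → n = 257.

n = 257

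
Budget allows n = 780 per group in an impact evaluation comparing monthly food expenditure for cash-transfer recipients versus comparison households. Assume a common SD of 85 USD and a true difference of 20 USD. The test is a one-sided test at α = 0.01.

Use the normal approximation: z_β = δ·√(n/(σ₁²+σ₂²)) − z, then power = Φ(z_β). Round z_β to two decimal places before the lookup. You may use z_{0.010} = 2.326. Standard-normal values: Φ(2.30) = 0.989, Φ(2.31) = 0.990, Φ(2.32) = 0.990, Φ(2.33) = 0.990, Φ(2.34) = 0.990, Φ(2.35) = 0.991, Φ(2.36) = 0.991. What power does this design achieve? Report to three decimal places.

Power ≈ 0.990

z_β = δ·√(n/(σ₁²+σ₂²)) − z_α
    = 20 · √(780/14450) − 2.326
    = 20 · 0.23233 − 2.326
    = 4.6467 − 2.326 = 2.3207 → 2.32
Power = Φ(2.32) = 0.990.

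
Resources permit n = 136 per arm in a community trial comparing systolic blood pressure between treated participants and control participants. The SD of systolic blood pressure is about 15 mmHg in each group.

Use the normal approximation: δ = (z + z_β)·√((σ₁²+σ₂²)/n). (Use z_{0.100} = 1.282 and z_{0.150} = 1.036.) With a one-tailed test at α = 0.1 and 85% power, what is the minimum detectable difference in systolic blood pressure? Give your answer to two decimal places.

Minimum detectable difference ≈ 4.22 mmHg

δ = (z_α + z_β) · √((σ₁²+σ₂²)/n)
  = (1.282 + 1.036) · √(450/136)
  = 2.318 · √3.3088
  = 2.318 · 1.8190
  = 4.2165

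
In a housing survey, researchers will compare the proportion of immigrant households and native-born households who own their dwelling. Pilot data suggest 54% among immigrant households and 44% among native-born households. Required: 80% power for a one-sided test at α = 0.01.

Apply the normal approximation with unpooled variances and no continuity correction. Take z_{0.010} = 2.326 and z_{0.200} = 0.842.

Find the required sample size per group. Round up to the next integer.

n = (z_α + z_β)² · [p₁(1−p₁) + p₂(1−p₂)] / (p₁ − p₂)²
  = (2.326 + 0.842)² · (0.54·0.46 + 0.44·0.56) / (0.10)²
  = (3.168)² · (0.2484 + 0.2464) / 0.0100
  = 10.0362 · 0.4948 / 0.0100
  = 496.59
Round up → n = 497 per group.

n = 497 per group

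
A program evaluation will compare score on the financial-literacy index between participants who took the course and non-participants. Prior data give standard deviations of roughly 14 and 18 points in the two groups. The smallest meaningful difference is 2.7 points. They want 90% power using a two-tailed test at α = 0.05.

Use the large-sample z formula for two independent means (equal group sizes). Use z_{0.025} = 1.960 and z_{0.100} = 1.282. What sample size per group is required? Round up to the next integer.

n = (z_{α/2} + z_β)² · (σ₁² + σ₂²) / δ²
  = (1.960 + 1.282)² · (14² + 18² = 520) / 2.7²
  = 10.5106 · 520 / 7.29
  = 749.72
Round up → n = 750 per group.

n = 750 per group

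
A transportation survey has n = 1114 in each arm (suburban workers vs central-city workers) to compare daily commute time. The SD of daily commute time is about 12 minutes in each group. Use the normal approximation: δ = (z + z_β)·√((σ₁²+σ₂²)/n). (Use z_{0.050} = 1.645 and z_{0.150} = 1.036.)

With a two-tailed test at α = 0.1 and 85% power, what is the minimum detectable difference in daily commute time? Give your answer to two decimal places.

δ = (z_{α/2} + z_β) · √((σ₁²+σ₂²)/n)
  = (1.645 + 1.036) · √(288/1114)
  = 2.681 · √0.25853
  = 2.681 · 0.5085
  = 1.3632

Minimum detectable difference ≈ 1.36 minutes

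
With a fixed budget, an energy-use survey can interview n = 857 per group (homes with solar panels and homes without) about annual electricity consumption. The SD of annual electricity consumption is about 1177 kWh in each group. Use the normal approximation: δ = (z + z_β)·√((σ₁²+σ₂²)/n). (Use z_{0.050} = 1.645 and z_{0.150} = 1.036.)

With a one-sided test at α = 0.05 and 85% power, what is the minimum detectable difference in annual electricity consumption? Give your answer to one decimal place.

δ = (z_α + z_β) · √((σ₁²+σ₂²)/n)
  = (1.645 + 1.036) · √(2770658/857)
  = 2.681 · √3233.0
  = 2.681 · 56.8592
  = 152.4396

Minimum detectable difference ≈ 152.4 kWh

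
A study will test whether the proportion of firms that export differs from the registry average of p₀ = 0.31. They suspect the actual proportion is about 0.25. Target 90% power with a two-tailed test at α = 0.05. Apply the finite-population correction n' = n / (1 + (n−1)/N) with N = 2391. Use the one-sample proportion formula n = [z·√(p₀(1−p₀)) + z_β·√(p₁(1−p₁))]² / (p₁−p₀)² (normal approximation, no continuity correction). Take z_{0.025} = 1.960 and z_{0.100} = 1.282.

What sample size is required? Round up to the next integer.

n = 476

n = [z_{α/2}·√(p₀q₀) + z_β·√(p₁q₁)]² / (p₁ − p₀)²
  = [1.960·√(0.31·0.69) + 1.282·√(0.25·0.75)]² / (-0.06)²
  = [1.960·0.4625 + 1.282·0.4330]² / 0.0036
  = [1.4616]² / 0.0036
  = 593.42
Finite-population correction (N = 2391): 593.42 / (1 + (593.42 − 1)/2391) = 475.58.
Round up → n = 476.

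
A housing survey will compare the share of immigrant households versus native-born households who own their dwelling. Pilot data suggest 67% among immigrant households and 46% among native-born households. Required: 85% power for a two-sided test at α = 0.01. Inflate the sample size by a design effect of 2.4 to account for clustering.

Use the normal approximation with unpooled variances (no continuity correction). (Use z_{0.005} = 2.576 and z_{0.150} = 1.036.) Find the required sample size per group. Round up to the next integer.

n = (z_{α/2} + z_β)² · [p₁(1−p₁) + p₂(1−p₂)] / (p₁ − p₂)²
  = (2.576 + 1.036)² · (0.67·0.33 + 0.46·0.54) / (0.21)²
  = (3.612)² · (0.2211 + 0.2484) / 0.0441
  = 13.0465 · 0.4695 / 0.0441
  = 138.90
Design effect: 2.4 × 138.90 = 333.35.
Round up → n = 334 per group.

n = 334 per group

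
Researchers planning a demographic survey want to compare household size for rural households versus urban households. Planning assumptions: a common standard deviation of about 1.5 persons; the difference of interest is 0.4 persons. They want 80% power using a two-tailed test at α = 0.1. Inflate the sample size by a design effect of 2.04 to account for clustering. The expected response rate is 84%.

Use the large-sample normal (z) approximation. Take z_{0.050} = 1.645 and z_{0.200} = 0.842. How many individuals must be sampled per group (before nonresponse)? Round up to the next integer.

n = 423 per group

n = (z_{α/2} + z_β)² · (σ₁² + σ₂²) / δ²
  = (1.645 + 0.842)² · (2·1.5² = 4.5) / 0.4²
  = 6.1852 · 4.5 / 0.16
  = 173.96
Design effect: 2.04 × 173.96 = 354.87.
Adjust for 84% response: 354.87 / 0.84 = 422.47.
Round up → n = 423 per group.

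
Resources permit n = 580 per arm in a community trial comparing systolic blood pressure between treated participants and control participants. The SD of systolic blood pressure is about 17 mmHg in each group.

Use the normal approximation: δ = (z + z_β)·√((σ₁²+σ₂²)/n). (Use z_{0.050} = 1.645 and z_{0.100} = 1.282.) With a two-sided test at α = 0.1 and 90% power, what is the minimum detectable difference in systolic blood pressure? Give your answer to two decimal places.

δ = (z_{α/2} + z_β) · √((σ₁²+σ₂²)/n)
  = (1.645 + 1.282) · √(578/580)
  = 2.927 · √0.99655
  = 2.927 · 0.9983
  = 2.9219

Minimum detectable difference ≈ 2.92 mmHg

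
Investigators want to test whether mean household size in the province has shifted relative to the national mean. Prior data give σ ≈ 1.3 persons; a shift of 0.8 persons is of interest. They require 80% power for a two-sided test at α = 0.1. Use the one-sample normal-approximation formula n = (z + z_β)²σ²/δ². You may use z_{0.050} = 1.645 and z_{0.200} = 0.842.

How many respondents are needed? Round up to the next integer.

n = 17

n = (z_{α/2} + z_β)² · σ² / δ²
  = (1.645 + 0.842)² · 1.3² / 0.8²
  = 6.1852 · 1.69 / 0.64
  = 16.33
Round up → n = 17.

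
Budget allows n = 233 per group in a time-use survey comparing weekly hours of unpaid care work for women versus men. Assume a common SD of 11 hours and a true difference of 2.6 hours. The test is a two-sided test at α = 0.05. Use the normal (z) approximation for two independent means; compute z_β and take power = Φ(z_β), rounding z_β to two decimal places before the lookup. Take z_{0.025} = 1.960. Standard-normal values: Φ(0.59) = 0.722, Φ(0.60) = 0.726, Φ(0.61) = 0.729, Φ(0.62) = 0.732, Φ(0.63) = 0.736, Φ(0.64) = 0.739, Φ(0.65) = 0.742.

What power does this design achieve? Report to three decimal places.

Power ≈ 0.722

z_β = δ·√(n/(σ₁²+σ₂²)) − z_{α/2}
    = 2.6 · √(233/242) − 1.960
    = 2.6 · 0.98123 − 1.960
    = 2.5512 − 1.960 = 0.5912 → 0.59
Power = Φ(0.59) = 0.722.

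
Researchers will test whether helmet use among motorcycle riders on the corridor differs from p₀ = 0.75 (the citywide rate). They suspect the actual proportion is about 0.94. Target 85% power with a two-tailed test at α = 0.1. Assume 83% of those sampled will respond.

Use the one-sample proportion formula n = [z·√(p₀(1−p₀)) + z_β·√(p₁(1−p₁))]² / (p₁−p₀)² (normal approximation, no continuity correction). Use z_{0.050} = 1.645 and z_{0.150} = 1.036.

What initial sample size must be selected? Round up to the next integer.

n = [z_{α/2}·√(p₀q₀) + z_β·√(p₁q₁)]² / (p₁ − p₀)²
  = [1.645·√(0.75·0.25) + 1.036·√(0.94·0.06)]² / (0.19)²
  = [1.645·0.4330 + 1.036·0.2375]² / 0.0361
  = [0.9583]² / 0.0361
  = 25.44
Adjust for 83% response: 25.44 / 0.83 = 30.65.
Round up → n = 31.

n = 31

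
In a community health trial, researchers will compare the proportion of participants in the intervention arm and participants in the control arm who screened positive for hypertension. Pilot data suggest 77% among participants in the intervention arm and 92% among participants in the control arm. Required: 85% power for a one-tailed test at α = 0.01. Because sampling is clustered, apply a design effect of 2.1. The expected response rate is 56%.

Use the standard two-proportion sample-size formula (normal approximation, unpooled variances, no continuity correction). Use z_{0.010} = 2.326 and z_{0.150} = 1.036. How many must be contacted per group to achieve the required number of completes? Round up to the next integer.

n = (z_α + z_β)² · [p₁(1−p₁) + p₂(1−p₂)] / (p₁ − p₂)²
  = (2.326 + 1.036)² · (0.77·0.23 + 0.92·0.08) / (-0.15)²
  = (3.362)² · (0.1771 + 0.0736) / 0.0225
  = 11.3030 · 0.2507 / 0.0225
  = 125.94
Design effect: 2.1 × 125.94 = 264.48.
Adjust for 56% response: 264.48 / 0.56 = 472.28.
Round up → n = 473 per group.

n = 473 per group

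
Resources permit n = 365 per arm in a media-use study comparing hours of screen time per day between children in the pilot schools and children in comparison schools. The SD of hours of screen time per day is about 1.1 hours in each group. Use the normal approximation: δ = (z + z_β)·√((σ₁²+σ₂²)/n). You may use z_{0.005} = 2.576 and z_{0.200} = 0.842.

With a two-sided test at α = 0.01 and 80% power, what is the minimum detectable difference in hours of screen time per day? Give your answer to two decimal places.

δ = (z_{α/2} + z_β) · √((σ₁²+σ₂²)/n)
  = (2.576 + 0.842) · √(2.42/365)
  = 3.418 · √0.00663
  = 3.418 · 0.0814
  = 0.2783

Minimum detectable difference ≈ 0.28 hours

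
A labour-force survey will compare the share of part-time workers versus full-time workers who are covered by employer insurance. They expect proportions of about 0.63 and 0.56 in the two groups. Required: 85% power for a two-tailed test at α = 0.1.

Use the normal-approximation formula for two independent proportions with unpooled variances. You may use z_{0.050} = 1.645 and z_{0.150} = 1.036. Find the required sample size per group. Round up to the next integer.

n = 704 per group

n = (z_{α/2} + z_β)² · [p₁(1−p₁) + p₂(1−p₂)] / (p₁ − p₂)²
  = (1.645 + 1.036)² · (0.63·0.37 + 0.56·0.44) / (0.07)²
  = (2.681)² · (0.2331 + 0.2464) / 0.0049
  = 7.1878 · 0.4795 / 0.0049
  = 703.37
Round up → n = 704 per group.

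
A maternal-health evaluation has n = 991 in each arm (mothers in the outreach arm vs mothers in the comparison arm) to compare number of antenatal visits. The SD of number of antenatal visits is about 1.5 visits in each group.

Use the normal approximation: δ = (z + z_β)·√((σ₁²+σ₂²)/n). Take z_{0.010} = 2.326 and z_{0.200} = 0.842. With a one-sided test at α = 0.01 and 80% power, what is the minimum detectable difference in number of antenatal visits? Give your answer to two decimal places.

Minimum detectable difference ≈ 0.21 visits

δ = (z_α + z_β) · √((σ₁²+σ₂²)/n)
  = (2.326 + 0.842) · √(4.5/991)
  = 3.168 · √0.00454
  = 3.168 · 0.0674
  = 0.2135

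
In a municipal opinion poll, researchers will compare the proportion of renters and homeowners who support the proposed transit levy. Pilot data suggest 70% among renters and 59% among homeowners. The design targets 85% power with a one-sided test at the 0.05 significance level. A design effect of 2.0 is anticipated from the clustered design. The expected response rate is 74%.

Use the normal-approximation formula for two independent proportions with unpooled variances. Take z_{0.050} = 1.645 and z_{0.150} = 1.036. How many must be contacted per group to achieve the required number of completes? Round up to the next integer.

n = (z_α + z_β)² · [p₁(1−p₁) + p₂(1−p₂)] / (p₁ − p₂)²
  = (1.645 + 1.036)² · (0.70·0.30 + 0.59·0.41) / (0.11)²
  = (2.681)² · (0.2100 + 0.2419) / 0.0121
  = 7.1878 · 0.4519 / 0.0121
  = 268.44
Design effect: 2.0 × 268.44 = 536.88.
Adjust for 74% response: 536.88 / 0.74 = 725.52.
Round up → n = 726 per group.

n = 726 per group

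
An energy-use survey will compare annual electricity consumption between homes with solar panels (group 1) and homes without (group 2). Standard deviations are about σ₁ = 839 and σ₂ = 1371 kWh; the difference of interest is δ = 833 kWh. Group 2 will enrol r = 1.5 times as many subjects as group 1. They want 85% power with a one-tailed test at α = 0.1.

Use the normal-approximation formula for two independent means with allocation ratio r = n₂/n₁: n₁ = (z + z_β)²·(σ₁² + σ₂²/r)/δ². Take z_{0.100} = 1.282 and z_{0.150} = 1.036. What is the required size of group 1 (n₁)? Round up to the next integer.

n₁ = 16

n₁ = (z_α + z_β)² · (σ₁² + σ₂²/r) / δ²
   = (1.282 + 1.036)² · (839² + 1371²/1.5) / 833²
   = 5.3731 · (703921 + 1253094) / 693889
   = 5.3731 · 1957015 / 693889
   = 15.15
Round up → n₁ = 16; n₂ = r·n₁ = 1.5 × 16 = 24.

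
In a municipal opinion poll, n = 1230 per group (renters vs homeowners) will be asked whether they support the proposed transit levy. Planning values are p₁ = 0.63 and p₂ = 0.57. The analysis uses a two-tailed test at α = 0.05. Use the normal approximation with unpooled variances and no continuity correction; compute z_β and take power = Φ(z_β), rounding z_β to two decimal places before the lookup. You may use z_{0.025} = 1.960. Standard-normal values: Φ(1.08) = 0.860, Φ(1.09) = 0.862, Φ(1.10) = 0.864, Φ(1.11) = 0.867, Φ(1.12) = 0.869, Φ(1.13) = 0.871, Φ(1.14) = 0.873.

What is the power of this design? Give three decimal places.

Power ≈ 0.860

z_β = |p₁−p₂|·√(n/[p₁q₁+p₂q₂]) − z_{α/2}
    = 0.06 · √(1230/0.4782) − 1.960
    = 0.06 · 50.7163 − 1.960
    = 3.0430 − 1.960 = 1.0830 → 1.08
Power = Φ(1.08) = 0.860.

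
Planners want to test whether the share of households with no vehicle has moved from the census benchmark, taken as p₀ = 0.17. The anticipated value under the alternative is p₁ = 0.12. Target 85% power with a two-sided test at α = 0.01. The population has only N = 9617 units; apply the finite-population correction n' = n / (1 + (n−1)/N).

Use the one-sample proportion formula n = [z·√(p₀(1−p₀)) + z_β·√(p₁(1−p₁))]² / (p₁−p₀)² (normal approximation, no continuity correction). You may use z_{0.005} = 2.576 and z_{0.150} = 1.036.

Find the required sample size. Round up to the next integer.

n = 636

n = [z_{α/2}·√(p₀q₀) + z_β·√(p₁q₁)]² / (p₁ − p₀)²
  = [2.576·√(0.17·0.83) + 1.036·√(0.12·0.88)]² / (-0.05)²
  = [2.576·0.3756 + 1.036·0.3250]² / 0.0025
  = [1.3043]² / 0.0025
  = 680.47
Finite-population correction (N = 9617): 680.47 / (1 + (680.47 − 1)/9617) = 635.56.
Round up → n = 636.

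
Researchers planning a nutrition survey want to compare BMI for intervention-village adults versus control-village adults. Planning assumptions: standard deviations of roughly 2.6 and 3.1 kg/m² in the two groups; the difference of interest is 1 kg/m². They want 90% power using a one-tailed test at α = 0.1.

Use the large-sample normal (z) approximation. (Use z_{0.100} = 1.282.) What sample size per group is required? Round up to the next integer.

n = (z_α + z_β)² · (σ₁² + σ₂²) / δ²
  = (1.282 + 1.282)² · (2.6² + 3.1² = 16.37) / 1²
  = 6.5741 · 16.37 / 1
  = 107.62
Round up → n = 108 per group.

n = 108 per group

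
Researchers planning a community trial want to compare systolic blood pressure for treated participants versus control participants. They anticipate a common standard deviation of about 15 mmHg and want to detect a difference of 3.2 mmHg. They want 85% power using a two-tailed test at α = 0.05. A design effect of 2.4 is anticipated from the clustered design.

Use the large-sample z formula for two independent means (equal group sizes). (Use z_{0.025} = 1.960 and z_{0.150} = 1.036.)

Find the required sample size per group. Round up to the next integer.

n = (z_{α/2} + z_β)² · (σ₁² + σ₂²) / δ²
  = (1.960 + 1.036)² · (2·15² = 450) / 3.2²
  = 8.9760 · 450 / 10.24
  = 394.45
Design effect: 2.4 × 394.45 = 946.69.
Round up → n = 947 per group.

n = 947 per group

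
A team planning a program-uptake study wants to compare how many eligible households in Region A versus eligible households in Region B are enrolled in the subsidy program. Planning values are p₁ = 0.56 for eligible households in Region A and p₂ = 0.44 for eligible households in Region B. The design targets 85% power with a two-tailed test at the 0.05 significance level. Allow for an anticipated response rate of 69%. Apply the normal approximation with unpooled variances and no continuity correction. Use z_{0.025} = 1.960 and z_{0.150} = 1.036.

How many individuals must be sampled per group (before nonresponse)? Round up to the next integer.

n = 446 per group

n = (z_{α/2} + z_β)² · [p₁(1−p₁) + p₂(1−p₂)] / (p₁ − p₂)²
  = (1.960 + 1.036)² · (0.56·0.44 + 0.44·0.56) / (0.12)²
  = (2.996)² · (0.2464 + 0.2464) / 0.0144
  = 8.9760 · 0.4928 / 0.0144
  = 307.18
Adjust for 69% response: 307.18 / 0.69 = 445.19.
Round up → n = 446 per group.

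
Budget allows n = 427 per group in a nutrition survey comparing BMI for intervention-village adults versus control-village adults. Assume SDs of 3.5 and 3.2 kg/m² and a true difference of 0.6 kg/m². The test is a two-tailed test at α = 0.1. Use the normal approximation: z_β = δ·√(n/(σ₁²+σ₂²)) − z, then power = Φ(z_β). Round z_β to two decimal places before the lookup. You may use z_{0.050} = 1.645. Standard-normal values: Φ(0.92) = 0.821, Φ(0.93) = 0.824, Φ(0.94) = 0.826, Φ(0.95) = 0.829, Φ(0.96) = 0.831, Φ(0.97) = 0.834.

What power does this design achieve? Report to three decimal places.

z_β = δ·√(n/(σ₁²+σ₂²)) − z_{α/2}
    = 0.6 · √(427/22.49) − 1.645
    = 0.6 · 4.35732 − 1.645
    = 2.6144 − 1.645 = 0.9694 → 0.97
Power = Φ(0.97) = 0.834.

Power ≈ 0.834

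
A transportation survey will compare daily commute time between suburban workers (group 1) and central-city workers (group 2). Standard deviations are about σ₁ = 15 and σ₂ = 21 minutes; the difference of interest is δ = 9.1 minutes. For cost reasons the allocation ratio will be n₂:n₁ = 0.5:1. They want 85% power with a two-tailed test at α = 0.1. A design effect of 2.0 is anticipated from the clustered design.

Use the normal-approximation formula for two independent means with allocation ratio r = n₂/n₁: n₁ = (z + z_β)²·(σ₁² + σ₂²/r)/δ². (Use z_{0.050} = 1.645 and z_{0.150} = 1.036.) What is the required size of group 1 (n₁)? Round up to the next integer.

n₁ = (z_{α/2} + z_β)² · (σ₁² + σ₂²/r) / δ²
   = (1.645 + 1.036)² · (15² + 21²/0.5) / 9.1²
   = 7.1878 · (225 + 882) / 82.81
   = 7.1878 · 1107 / 82.81
   = 96.09
Design effect: 2.0 × 96.09 = 192.17.
Round up → n₁ = 193; n₂ = r·n₁ = 0.5 × 193 = 97.

n₁ = 193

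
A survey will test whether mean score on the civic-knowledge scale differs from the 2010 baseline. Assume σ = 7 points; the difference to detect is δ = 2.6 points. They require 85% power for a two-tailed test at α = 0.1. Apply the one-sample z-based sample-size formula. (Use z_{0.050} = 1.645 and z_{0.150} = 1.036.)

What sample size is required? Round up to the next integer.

n = (z_{α/2} + z_β)² · σ² / δ²
  = (1.645 + 1.036)² · 7² / 2.6²
  = 7.1878 · 49 / 6.76
  = 52.10
Round up → n = 53.

n = 53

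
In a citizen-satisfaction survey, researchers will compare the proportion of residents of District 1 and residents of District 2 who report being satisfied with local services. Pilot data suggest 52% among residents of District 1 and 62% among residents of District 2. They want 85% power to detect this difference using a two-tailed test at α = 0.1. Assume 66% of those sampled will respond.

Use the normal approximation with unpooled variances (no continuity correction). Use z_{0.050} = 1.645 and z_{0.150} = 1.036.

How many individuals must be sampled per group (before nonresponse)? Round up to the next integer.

n = 529 per group

n = (z_{α/2} + z_β)² · [p₁(1−p₁) + p₂(1−p₂)] / (p₁ − p₂)²
  = (1.645 + 1.036)² · (0.52·0.48 + 0.62·0.38) / (-0.10)²
  = (2.681)² · (0.2496 + 0.2356) / 0.0100
  = 7.1878 · 0.4852 / 0.0100
  = 348.75
Adjust for 66% response: 348.75 / 0.66 = 528.41.
Round up → n = 529 per group.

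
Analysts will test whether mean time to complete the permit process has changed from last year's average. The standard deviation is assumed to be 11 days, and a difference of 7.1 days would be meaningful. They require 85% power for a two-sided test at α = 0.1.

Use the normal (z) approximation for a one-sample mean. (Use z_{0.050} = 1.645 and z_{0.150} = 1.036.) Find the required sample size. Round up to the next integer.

n = 18

n = (z_{α/2} + z_β)² · σ² / δ²
  = (1.645 + 1.036)² · 11² / 7.1²
  = 7.1878 · 121 / 50.41
  = 17.25
Round up → n = 18.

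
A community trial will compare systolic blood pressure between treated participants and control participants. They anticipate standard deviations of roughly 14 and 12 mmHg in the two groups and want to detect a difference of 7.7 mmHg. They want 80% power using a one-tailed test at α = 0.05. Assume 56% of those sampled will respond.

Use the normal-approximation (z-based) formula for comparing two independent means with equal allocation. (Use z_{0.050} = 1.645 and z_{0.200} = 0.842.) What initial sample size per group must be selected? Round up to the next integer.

n = 64 per group

n = (z_α + z_β)² · (σ₁² + σ₂²) / δ²
  = (1.645 + 0.842)² · (14² + 12² = 340) / 7.7²
  = 6.1852 · 340 / 59.29
  = 35.47
Adjust for 56% response: 35.47 / 0.56 = 63.34.
Round up → n = 64 per group.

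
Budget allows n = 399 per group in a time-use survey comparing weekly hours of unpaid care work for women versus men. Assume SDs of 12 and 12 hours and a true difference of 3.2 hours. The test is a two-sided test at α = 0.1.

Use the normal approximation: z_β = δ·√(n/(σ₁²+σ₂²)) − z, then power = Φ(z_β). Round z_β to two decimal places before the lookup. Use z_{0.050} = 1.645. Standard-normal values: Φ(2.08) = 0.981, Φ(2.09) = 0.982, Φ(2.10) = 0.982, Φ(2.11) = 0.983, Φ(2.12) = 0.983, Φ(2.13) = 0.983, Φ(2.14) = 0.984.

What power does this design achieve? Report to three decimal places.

Power ≈ 0.983

z_β = δ·√(n/(σ₁²+σ₂²)) − z_{α/2}
    = 3.2 · √(399/288) − 1.645
    = 3.2 · 1.17704 − 1.645
    = 3.7665 − 1.645 = 2.1215 → 2.12
Power = Φ(2.12) = 0.983.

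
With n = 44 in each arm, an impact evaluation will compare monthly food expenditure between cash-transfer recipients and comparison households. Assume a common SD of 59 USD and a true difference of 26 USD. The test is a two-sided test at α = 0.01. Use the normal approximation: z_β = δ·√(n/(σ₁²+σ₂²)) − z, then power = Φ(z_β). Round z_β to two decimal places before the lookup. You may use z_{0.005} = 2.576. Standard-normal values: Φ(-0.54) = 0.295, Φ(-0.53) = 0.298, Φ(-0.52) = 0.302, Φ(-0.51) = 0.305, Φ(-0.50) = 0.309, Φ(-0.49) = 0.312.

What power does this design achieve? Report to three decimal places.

z_β = δ·√(n/(σ₁²+σ₂²)) − z_{α/2}
    = 26 · √(44/6962) − 2.576
    = 26 · 0.07950 − 2.576
    = 2.0670 − 2.576 = -0.5090 → -0.51
Power = Φ(-0.51) = 0.305.

Power ≈ 0.305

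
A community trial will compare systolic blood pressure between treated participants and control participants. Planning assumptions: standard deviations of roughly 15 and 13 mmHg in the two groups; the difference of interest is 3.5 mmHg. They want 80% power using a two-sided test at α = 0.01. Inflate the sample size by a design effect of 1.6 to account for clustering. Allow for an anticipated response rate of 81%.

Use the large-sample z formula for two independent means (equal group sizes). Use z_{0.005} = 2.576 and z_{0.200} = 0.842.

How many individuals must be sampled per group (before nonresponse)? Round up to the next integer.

n = (z_{α/2} + z_β)² · (σ₁² + σ₂²) / δ²
  = (2.576 + 0.842)² · (15² + 13² = 394) / 3.5²
  = 11.6827 · 394 / 12.25
  = 375.75
Design effect: 1.6 × 375.75 = 601.21.
Adjust for 81% response: 601.21 / 0.81 = 742.23.
Round up → n = 743 per group.

n = 743 per group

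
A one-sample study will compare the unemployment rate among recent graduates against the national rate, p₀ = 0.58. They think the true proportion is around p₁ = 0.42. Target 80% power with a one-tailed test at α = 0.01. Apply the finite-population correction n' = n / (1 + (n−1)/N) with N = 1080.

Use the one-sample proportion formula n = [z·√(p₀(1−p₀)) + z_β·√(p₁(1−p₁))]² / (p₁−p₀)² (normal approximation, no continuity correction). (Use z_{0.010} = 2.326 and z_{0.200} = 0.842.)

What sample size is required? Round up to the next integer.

n = [z_α·√(p₀q₀) + z_β·√(p₁q₁)]² / (p₁ − p₀)²
  = [2.326·√(0.58·0.42) + 0.842·√(0.42·0.58)]² / (-0.16)²
  = [2.326·0.4936 + 0.842·0.4936]² / 0.0256
  = [1.5636]² / 0.0256
  = 95.50
Finite-population correction (N = 1080): 95.50 / (1 + (95.50 − 1)/1080) = 87.82.
Round up → n = 88.

n = 88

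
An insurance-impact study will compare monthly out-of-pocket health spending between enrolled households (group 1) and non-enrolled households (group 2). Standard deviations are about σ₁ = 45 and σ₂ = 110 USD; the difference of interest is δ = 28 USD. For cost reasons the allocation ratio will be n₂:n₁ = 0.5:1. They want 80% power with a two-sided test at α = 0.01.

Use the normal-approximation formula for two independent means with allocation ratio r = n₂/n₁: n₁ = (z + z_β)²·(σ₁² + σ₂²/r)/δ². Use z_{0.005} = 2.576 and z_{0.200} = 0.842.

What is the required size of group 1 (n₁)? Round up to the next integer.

n₁ = (z_{α/2} + z_β)² · (σ₁² + σ₂²/r) / δ²
   = (2.576 + 0.842)² · (45² + 110²/0.5) / 28²
   = 11.6827 · (2025 + 24200) / 784
   = 11.6827 · 26225 / 784
   = 390.79
Round up → n₁ = 391; n₂ = r·n₁ = 0.5 × 391 = 196.

n₁ = 391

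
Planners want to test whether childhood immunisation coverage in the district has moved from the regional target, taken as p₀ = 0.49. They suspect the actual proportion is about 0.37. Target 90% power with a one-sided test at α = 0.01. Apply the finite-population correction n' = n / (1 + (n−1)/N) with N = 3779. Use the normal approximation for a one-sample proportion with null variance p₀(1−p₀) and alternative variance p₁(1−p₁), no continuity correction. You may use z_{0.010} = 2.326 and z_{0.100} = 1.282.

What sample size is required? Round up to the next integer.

n = [z_α·√(p₀q₀) + z_β·√(p₁q₁)]² / (p₁ − p₀)²
  = [2.326·√(0.49·0.51) + 1.282·√(0.37·0.63)]² / (-0.12)²
  = [2.326·0.4999 + 1.282·0.4828]² / 0.0144
  = [1.7817]² / 0.0144
  = 220.45
Finite-population correction (N = 3779): 220.45 / (1 + (220.45 − 1)/3779) = 208.35.
Round up → n = 209.

n = 209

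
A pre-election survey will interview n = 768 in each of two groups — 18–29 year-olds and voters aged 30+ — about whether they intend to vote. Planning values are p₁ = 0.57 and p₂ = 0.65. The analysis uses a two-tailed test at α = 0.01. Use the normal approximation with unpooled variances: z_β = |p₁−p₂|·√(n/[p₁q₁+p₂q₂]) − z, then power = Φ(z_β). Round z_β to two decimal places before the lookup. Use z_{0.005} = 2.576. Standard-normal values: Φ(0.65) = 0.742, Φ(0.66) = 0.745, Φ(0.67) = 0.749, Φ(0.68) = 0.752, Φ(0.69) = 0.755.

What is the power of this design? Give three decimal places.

z_β = |p₁−p₂|·√(n/[p₁q₁+p₂q₂]) − z_{α/2}
    = 0.08 · √(768/0.4726) − 2.576
    = 0.08 · 40.3119 − 2.576
    = 3.2250 − 2.576 = 0.6490 → 0.65
Power = Φ(0.65) = 0.742.

Power ≈ 0.742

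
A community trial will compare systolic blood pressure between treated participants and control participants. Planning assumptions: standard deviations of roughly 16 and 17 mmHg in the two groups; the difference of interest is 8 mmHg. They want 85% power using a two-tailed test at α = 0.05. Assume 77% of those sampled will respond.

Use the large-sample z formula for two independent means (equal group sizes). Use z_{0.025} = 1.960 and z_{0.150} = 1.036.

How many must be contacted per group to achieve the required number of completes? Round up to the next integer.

n = (z_{α/2} + z_β)² · (σ₁² + σ₂²) / δ²
  = (1.960 + 1.036)² · (16² + 17² = 545) / 8²
  = 8.9760 · 545 / 64
  = 76.44
Adjust for 77% response: 76.44 / 0.77 = 99.27.
Round up → n = 100 per group.

n = 100 per group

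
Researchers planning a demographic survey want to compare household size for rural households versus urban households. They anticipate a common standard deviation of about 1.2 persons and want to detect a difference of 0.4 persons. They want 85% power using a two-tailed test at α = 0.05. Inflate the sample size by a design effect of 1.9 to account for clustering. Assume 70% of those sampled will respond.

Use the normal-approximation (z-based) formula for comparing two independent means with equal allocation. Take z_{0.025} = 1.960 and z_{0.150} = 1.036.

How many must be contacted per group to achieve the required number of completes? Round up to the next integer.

n = 439 per group

n = (z_{α/2} + z_β)² · (σ₁² + σ₂²) / δ²
  = (1.960 + 1.036)² · (2·1.2² = 2.88) / 0.4²
  = 8.9760 · 2.88 / 0.16
  = 161.57
Design effect: 1.9 × 161.57 = 306.98.
Adjust for 70% response: 306.98 / 0.70 = 438.54.
Round up → n = 439 per group.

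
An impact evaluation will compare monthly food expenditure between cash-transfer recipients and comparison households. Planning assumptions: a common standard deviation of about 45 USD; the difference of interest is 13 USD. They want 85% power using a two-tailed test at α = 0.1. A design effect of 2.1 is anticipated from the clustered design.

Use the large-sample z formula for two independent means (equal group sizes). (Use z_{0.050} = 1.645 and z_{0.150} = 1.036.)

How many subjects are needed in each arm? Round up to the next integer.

n = (z_{α/2} + z_β)² · (σ₁² + σ₂²) / δ²
  = (1.645 + 1.036)² · (2·45² = 4050) / 13²
  = 7.1878 · 4050 / 169
  = 172.25
Design effect: 2.1 × 172.25 = 361.73.
Round up → n = 362 per group.

n = 362 per group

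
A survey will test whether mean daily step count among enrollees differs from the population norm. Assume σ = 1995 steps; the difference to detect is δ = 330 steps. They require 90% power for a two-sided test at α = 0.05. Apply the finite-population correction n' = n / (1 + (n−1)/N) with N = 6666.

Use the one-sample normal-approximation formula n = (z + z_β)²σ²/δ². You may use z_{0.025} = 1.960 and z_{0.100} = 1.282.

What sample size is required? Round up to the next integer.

n = (z_{α/2} + z_β)² · σ² / δ²
  = (1.960 + 1.282)² · 1995² / 330²
  = 10.5106 · 3980025 / 108900
  = 384.14
Finite-population correction (N = 6666): 384.14 / (1 + (384.14 − 1)/6666) = 363.26.
Round up → n = 364.

n = 364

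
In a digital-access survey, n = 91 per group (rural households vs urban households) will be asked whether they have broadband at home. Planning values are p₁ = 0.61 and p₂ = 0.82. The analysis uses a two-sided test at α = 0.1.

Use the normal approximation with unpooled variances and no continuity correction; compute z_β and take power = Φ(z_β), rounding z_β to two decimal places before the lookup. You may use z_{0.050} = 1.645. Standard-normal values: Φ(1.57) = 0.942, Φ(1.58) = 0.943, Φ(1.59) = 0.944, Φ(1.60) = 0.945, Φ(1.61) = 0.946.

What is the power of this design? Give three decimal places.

Power ≈ 0.943

z_β = |p₁−p₂|·√(n/[p₁q₁+p₂q₂]) − z_{α/2}
    = 0.21 · √(91/0.3855) − 1.645
    = 0.21 · 15.3641 − 1.645
    = 3.2265 − 1.645 = 1.5815 → 1.58
Power = Φ(1.58) = 0.943.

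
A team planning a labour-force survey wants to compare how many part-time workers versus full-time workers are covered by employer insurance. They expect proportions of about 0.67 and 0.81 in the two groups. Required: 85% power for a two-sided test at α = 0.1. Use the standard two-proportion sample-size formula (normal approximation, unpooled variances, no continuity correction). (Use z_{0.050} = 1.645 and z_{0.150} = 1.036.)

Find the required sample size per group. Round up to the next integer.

n = (z_{α/2} + z_β)² · [p₁(1−p₁) + p₂(1−p₂)] / (p₁ − p₂)²
  = (1.645 + 1.036)² · (0.67·0.33 + 0.81·0.19) / (-0.14)²
  = (2.681)² · (0.2211 + 0.1539) / 0.0196
  = 7.1878 · 0.3750 / 0.0196
  = 137.52
Round up → n = 138 per group.

n = 138 per group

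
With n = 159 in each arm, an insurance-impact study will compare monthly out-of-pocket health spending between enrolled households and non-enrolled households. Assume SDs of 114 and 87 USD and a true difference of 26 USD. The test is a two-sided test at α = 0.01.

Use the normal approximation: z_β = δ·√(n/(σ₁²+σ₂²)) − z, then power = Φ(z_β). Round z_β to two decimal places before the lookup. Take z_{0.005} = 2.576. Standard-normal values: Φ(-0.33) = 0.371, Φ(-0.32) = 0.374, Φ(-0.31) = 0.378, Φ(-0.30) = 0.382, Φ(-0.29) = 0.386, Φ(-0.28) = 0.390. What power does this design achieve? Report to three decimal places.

Power ≈ 0.386

z_β = δ·√(n/(σ₁²+σ₂²)) − z_{α/2}
    = 26 · √(159/20565) − 2.576
    = 26 · 0.08793 − 2.576
    = 2.2862 − 2.576 = -0.2898 → -0.29
Power = Φ(-0.29) = 0.386.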